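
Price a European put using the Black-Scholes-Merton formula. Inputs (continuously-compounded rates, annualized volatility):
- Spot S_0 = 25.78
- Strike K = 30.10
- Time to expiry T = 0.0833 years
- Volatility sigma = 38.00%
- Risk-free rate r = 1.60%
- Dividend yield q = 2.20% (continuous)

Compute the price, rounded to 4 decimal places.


Answer: Price = 4.4347

Derivation:
d1 = (ln(S/K) + (r - q + 0.5*sigma^2) * T) / (sigma * sqrt(T)) = -1.36231818
d2 = d1 - sigma * sqrt(T) = -1.47199279
exp(-rT) = 0.99866809; exp(-qT) = 0.99816908
P = K * exp(-rT) * N(-d2) - S_0 * exp(-qT) * N(-d1)
N(-d1) = 0.91345125; N(-d2) = 0.92948859
P = 30.1000 * 0.99866809 * 0.92948859 - 25.7800 * 0.99816908 * 0.91345125 = 4.4347


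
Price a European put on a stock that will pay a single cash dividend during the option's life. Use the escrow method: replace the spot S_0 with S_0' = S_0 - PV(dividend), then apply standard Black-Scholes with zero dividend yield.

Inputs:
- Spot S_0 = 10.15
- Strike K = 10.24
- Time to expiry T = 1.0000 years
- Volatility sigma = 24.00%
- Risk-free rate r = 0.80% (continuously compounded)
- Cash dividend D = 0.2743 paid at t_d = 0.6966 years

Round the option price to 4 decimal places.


PV(D) = D * exp(-r * t_d) = 0.2743 * 0.99444270 = 0.27277563
S_0' = S_0 - PV(D) = 10.1500 - 0.27277563 = 9.87722437
d1 = (ln(S_0'/K) + (r + sigma^2/2)*T) / (sigma*sqrt(T)) = 0.00304133
d2 = d1 - sigma*sqrt(T) = -0.23695867
exp(-rT) = 0.99203191
N(-d1) = 0.49878669; N(-d2) = 0.59365557
P = K * exp(-rT) * N(-d2) - S_0' * N(-d1) = 10.2400 * 0.99203191 * 0.59365557 - 9.87722437 * 0.49878669 = 1.1040

Answer: Price = 1.1040


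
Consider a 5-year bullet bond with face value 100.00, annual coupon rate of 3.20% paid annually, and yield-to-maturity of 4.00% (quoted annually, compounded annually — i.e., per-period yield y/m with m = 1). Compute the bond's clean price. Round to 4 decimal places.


Answer: Price = 96.4385

Derivation:
Coupon per period c = face * coupon_rate / m = 3.200000
Periods per year m = 1; per-period yield y/m = 0.040000
Number of cashflows N = 5
Cashflows (t years, CF_t, discount factor 1/(1+y/m)^(m*t), PV):
  t = 1.0000: CF_t = 3.200000, DF = 0.961538, PV = 3.076923
  t = 2.0000: CF_t = 3.200000, DF = 0.924556, PV = 2.958580
  t = 3.0000: CF_t = 3.200000, DF = 0.888996, PV = 2.844788
  t = 4.0000: CF_t = 3.200000, DF = 0.854804, PV = 2.735373
  t = 5.0000: CF_t = 103.200000, DF = 0.821927, PV = 84.822877
Price P = sum_t PV_t = 96.438542


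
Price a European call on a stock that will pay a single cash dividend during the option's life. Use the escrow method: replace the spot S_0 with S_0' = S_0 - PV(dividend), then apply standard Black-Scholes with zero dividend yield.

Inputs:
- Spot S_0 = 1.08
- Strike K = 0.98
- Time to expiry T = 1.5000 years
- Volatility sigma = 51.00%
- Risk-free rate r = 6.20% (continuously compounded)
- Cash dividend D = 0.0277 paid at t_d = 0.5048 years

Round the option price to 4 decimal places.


Answer: Price = 0.3267

Derivation:
PV(D) = D * exp(-r * t_d) = 0.0277 * 0.96918710 = 0.02684648
S_0' = S_0 - PV(D) = 1.0800 - 0.02684648 = 1.05315352
d1 = (ln(S_0'/K) + (r + sigma^2/2)*T) / (sigma*sqrt(T)) = 0.57645735
d2 = d1 - sigma*sqrt(T) = -0.04816254
exp(-rT) = 0.91119350
N(d1) = 0.71784695; N(d2) = 0.48079335
C = S_0' * N(d1) - K * exp(-rT) * N(d2) = 1.05315352 * 0.71784695 - 0.9800 * 0.91119350 * 0.48079335 = 0.3267


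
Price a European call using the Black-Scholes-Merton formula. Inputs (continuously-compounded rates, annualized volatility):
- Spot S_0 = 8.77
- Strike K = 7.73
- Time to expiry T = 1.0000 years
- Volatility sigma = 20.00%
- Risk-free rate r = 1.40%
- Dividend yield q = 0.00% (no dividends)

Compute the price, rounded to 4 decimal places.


Answer: Price = 1.3800

Derivation:
d1 = (ln(S/K) + (r - q + 0.5*sigma^2) * T) / (sigma * sqrt(T)) = 0.80113972
d2 = d1 - sigma * sqrt(T) = 0.60113972
exp(-rT) = 0.98609754; exp(-qT) = 1.00000000
C = S_0 * exp(-qT) * N(d1) - K * exp(-rT) * N(d2)
N(d1) = 0.78847462; N(d2) = 0.72612653
C = 8.7700 * 1.00000000 * 0.78847462 - 7.7300 * 0.98609754 * 0.72612653 = 1.3800


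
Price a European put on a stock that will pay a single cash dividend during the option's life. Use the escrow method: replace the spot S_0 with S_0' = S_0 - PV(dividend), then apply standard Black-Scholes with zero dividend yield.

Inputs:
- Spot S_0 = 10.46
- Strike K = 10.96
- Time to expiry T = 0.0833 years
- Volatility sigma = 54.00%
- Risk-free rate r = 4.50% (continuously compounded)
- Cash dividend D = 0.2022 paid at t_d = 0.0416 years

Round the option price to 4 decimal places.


Answer: Price = 1.0400

Derivation:
PV(D) = D * exp(-r * t_d) = 0.2022 * 0.99812975 = 0.20182184
S_0' = S_0 - PV(D) = 10.4600 - 0.20182184 = 10.25817816
d1 = (ln(S_0'/K) + (r + sigma^2/2)*T) / (sigma*sqrt(T)) = -0.32263259
d2 = d1 - sigma*sqrt(T) = -0.47848599
exp(-rT) = 0.99625852
N(-d1) = 0.62651325; N(-d2) = 0.68384783
P = K * exp(-rT) * N(-d2) - S_0' * N(-d1) = 10.9600 * 0.99625852 * 0.68384783 - 10.25817816 * 0.62651325 = 1.0400


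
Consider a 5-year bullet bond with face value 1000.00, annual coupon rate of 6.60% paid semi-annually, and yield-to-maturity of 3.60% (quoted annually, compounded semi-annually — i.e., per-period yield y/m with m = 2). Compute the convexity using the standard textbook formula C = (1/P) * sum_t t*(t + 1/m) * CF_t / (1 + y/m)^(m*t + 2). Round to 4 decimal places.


Coupon per period c = face * coupon_rate / m = 33.000000
Periods per year m = 2; per-period yield y/m = 0.018000
Number of cashflows N = 10
Cashflows (t years, CF_t, discount factor 1/(1+y/m)^(m*t), PV):
  t = 0.5000: CF_t = 33.000000, DF = 0.982318, PV = 32.416503
  t = 1.0000: CF_t = 33.000000, DF = 0.964949, PV = 31.843323
  t = 1.5000: CF_t = 33.000000, DF = 0.947887, PV = 31.280278
  t = 2.0000: CF_t = 33.000000, DF = 0.931127, PV = 30.727189
  t = 2.5000: CF_t = 33.000000, DF = 0.914663, PV = 30.183879
  t = 3.0000: CF_t = 33.000000, DF = 0.898490, PV = 29.650176
  t = 3.5000: CF_t = 33.000000, DF = 0.882603, PV = 29.125909
  t = 4.0000: CF_t = 33.000000, DF = 0.866997, PV = 28.610913
  t = 4.5000: CF_t = 33.000000, DF = 0.851667, PV = 28.105023
  t = 5.0000: CF_t = 1033.000000, DF = 0.836608, PV = 864.216476
Price P = sum_t PV_t = 1136.159668
Convexity numerator sum_t t*(t + 1/m) * CF_t / (1+y/m)^(m*t + 2):
  t = 0.5000: term = 15.640139
  t = 1.0000: term = 46.090783
  t = 1.5000: term = 90.551637
  t = 2.0000: term = 148.250879
  t = 2.5000: term = 218.444320
  t = 3.0000: term = 300.414586
  t = 3.5000: term = 393.470316
  t = 4.0000: term = 496.945389
  t = 4.5000: term = 610.198169
  t = 5.0000: term = 22932.937072
Convexity = (1/P) * sum = 25252.943288 / 1136.159668 = 22.226580

Answer: Convexity = 22.2266


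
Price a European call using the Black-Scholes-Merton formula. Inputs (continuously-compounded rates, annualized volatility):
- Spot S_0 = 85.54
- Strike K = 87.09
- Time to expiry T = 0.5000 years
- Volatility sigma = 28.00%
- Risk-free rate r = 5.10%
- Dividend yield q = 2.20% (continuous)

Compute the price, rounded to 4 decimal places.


Answer: Price = 6.5377

Derivation:
d1 = (ln(S/K) + (r - q + 0.5*sigma^2) * T) / (sigma * sqrt(T)) = 0.08152959
d2 = d1 - sigma * sqrt(T) = -0.11646030
exp(-rT) = 0.97482238; exp(-qT) = 0.98906028
C = S_0 * exp(-qT) * N(d1) - K * exp(-rT) * N(d2)
N(d1) = 0.53248960; N(d2) = 0.45364387
C = 85.5400 * 0.98906028 * 0.53248960 - 87.0900 * 0.97482238 * 0.45364387 = 6.5377


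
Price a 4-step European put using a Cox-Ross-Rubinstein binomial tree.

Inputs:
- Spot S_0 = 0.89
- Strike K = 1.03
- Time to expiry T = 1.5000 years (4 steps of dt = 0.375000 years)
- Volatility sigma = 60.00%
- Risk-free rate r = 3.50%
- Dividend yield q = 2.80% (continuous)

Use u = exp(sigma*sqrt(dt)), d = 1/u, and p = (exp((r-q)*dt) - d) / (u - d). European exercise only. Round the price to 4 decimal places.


dt = T/N = 0.375000
u = exp(sigma*sqrt(dt)) = 1.444009; d = 1/u = 0.692516
p = (exp((r-q)*dt) - d) / (u - d) = 0.412661
Discount per step: exp(-r*dt) = 0.986961
Stock lattice S(k, i) with i counting down-moves:
  k=0: S(0,0) = 0.8900
  k=1: S(1,0) = 1.2852; S(1,1) = 0.6163
  k=2: S(2,0) = 1.8558; S(2,1) = 0.8900; S(2,2) = 0.4268
  k=3: S(3,0) = 2.6798; S(3,1) = 1.2852; S(3,2) = 0.6163; S(3,3) = 0.2956
  k=4: S(4,0) = 3.8696; S(4,1) = 1.8558; S(4,2) = 0.8900; S(4,3) = 0.4268; S(4,4) = 0.2047
Terminal payoffs V(N, i) = max(K - S_T, 0):
  V(4,0) = 0.000000; V(4,1) = 0.000000; V(4,2) = 0.140000; V(4,3) = 0.603175; V(4,4) = 0.825304
Backward induction: V(k, i) = exp(-r*dt) * [p * V(k+1, i) + (1-p) * V(k+1, i+1)].
  V(3,0) = exp(-r*dt) * [p*0.000000 + (1-p)*0.000000] = 0.000000
  V(3,1) = exp(-r*dt) * [p*0.000000 + (1-p)*0.140000] = 0.081155
  V(3,2) = exp(-r*dt) * [p*0.140000 + (1-p)*0.603175] = 0.406668
  V(3,3) = exp(-r*dt) * [p*0.603175 + (1-p)*0.825304] = 0.724074
  V(2,0) = exp(-r*dt) * [p*0.000000 + (1-p)*0.081155] = 0.047044
  V(2,1) = exp(-r*dt) * [p*0.081155 + (1-p)*0.406668] = 0.268790
  V(2,2) = exp(-r*dt) * [p*0.406668 + (1-p)*0.724074] = 0.585359
  V(1,0) = exp(-r*dt) * [p*0.047044 + (1-p)*0.268790] = 0.174972
  V(1,1) = exp(-r*dt) * [p*0.268790 + (1-p)*0.585359] = 0.448794
  V(0,0) = exp(-r*dt) * [p*0.174972 + (1-p)*0.448794] = 0.331420

Answer: Price = V(0,0) = 0.3314


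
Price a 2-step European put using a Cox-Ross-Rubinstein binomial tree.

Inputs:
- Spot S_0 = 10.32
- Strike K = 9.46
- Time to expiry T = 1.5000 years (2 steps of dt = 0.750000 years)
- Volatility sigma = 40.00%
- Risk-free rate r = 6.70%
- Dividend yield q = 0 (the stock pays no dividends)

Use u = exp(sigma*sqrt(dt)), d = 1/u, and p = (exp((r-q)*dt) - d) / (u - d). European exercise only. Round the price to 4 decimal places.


dt = T/N = 0.750000
u = exp(sigma*sqrt(dt)) = 1.413982; d = 1/u = 0.707222
p = (exp((r-q)*dt) - d) / (u - d) = 0.487169
Discount per step: exp(-r*dt) = 0.950992
Stock lattice S(k, i) with i counting down-moves:
  k=0: S(0,0) = 10.3200
  k=1: S(1,0) = 14.5923; S(1,1) = 7.2985
  k=2: S(2,0) = 20.6333; S(2,1) = 10.3200; S(2,2) = 5.1617
Terminal payoffs V(N, i) = max(K - S_T, 0):
  V(2,0) = 0.000000; V(2,1) = 0.000000; V(2,2) = 4.298313
Backward induction: V(k, i) = exp(-r*dt) * [p * V(k+1, i) + (1-p) * V(k+1, i+1)].
  V(1,0) = exp(-r*dt) * [p*0.000000 + (1-p)*0.000000] = 0.000000
  V(1,1) = exp(-r*dt) * [p*0.000000 + (1-p)*4.298313] = 2.096279
  V(0,0) = exp(-r*dt) * [p*0.000000 + (1-p)*2.096279] = 1.022351

Answer: Price = V(0,0) = 1.0224


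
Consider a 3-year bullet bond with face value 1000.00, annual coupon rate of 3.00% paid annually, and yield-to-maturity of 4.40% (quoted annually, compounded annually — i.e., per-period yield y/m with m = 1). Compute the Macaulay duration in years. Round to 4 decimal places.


Answer: Macaulay duration = 2.9116 years

Derivation:
Coupon per period c = face * coupon_rate / m = 30.000000
Periods per year m = 1; per-period yield y/m = 0.044000
Number of cashflows N = 3
Cashflows (t years, CF_t, discount factor 1/(1+y/m)^(m*t), PV):
  t = 1.0000: CF_t = 30.000000, DF = 0.957854, PV = 28.735632
  t = 2.0000: CF_t = 30.000000, DF = 0.917485, PV = 27.524552
  t = 3.0000: CF_t = 1030.000000, DF = 0.878817, PV = 905.181624
Price P = sum_t PV_t = 961.441808
Macaulay numerator sum_t t * PV_t:
  t * PV_t at t = 1.0000: 28.735632
  t * PV_t at t = 2.0000: 55.049104
  t * PV_t at t = 3.0000: 2715.544871
Macaulay duration D = (sum_t t * PV_t) / P = 2799.329607 / 961.441808 = 2.911595


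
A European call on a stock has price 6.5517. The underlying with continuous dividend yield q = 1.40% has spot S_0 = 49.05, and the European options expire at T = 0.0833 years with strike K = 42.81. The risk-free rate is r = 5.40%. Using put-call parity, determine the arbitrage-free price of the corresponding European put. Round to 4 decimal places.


Put-call parity: C - P = S_0 * exp(-qT) - K * exp(-rT).
S_0 * exp(-qT) = 49.0500 * 0.99883448 = 48.99283123
K * exp(-rT) = 42.8100 * 0.99551190 = 42.61786451
P = C - S*exp(-qT) + K*exp(-rT)
P = 6.5517 - 48.99283123 + 42.61786451 = 0.1767

Answer: Put price = 0.1767


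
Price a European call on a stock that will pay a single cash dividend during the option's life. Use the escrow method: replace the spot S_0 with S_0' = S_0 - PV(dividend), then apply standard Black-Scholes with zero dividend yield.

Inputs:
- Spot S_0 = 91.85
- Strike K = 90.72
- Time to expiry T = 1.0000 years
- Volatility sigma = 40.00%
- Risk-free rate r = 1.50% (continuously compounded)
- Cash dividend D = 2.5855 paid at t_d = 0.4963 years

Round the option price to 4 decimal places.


PV(D) = D * exp(-r * t_d) = 2.5855 * 0.99258314 = 2.56632371
S_0' = S_0 - PV(D) = 91.8500 - 2.56632371 = 89.28367629
d1 = (ln(S_0'/K) + (r + sigma^2/2)*T) / (sigma*sqrt(T)) = 0.19760209
d2 = d1 - sigma*sqrt(T) = -0.20239791
exp(-rT) = 0.98511194
N(d1) = 0.57832180; N(d2) = 0.41980283
C = S_0' * N(d1) - K * exp(-rT) * N(d2) = 89.28367629 * 0.57832180 - 90.7200 * 0.98511194 * 0.41980283 = 14.1172

Answer: Price = 14.1172


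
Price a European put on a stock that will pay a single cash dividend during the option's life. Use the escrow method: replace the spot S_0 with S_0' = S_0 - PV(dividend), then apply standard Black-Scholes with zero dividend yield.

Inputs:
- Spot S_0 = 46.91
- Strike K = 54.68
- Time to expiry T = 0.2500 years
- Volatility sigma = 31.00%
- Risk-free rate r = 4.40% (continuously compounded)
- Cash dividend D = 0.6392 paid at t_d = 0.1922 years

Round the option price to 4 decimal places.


Answer: Price = 8.4436

Derivation:
PV(D) = D * exp(-r * t_d) = 0.6392 * 0.99157886 = 0.63381721
S_0' = S_0 - PV(D) = 46.9100 - 0.63381721 = 46.27618279
d1 = (ln(S_0'/K) + (r + sigma^2/2)*T) / (sigma*sqrt(T)) = -0.92811673
d2 = d1 - sigma*sqrt(T) = -1.08311673
exp(-rT) = 0.98906028
N(-d1) = 0.82332649; N(-d2) = 0.86062169
P = K * exp(-rT) * N(-d2) - S_0' * N(-d1) = 54.6800 * 0.98906028 * 0.86062169 - 46.27618279 * 0.82332649 = 8.4436


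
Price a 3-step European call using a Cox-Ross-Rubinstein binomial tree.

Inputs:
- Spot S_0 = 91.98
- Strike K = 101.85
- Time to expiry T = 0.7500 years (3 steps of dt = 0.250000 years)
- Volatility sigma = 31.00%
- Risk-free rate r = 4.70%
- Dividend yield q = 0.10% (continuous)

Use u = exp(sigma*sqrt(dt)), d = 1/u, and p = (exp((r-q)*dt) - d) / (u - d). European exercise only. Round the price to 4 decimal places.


dt = T/N = 0.250000
u = exp(sigma*sqrt(dt)) = 1.167658; d = 1/u = 0.856415
p = (exp((r-q)*dt) - d) / (u - d) = 0.498489
Discount per step: exp(-r*dt) = 0.988319
Stock lattice S(k, i) with i counting down-moves:
  k=0: S(0,0) = 91.9800
  k=1: S(1,0) = 107.4012; S(1,1) = 78.7731
  k=2: S(2,0) = 125.4078; S(2,1) = 91.9800; S(2,2) = 67.4625
  k=3: S(3,0) = 146.4335; S(3,1) = 107.4012; S(3,2) = 78.7731; S(3,3) = 57.7759
Terminal payoffs V(N, i) = max(S_T - K, 0):
  V(3,0) = 44.583465; V(3,1) = 5.551179; V(3,2) = 0.000000; V(3,3) = 0.000000
Backward induction: V(k, i) = exp(-r*dt) * [p * V(k+1, i) + (1-p) * V(k+1, i+1)].
  V(2,0) = exp(-r*dt) * [p*44.583465 + (1-p)*5.551179] = 24.716228
  V(2,1) = exp(-r*dt) * [p*5.551179 + (1-p)*0.000000] = 2.734879
  V(2,2) = exp(-r*dt) * [p*0.000000 + (1-p)*0.000000] = 0.000000
  V(1,0) = exp(-r*dt) * [p*24.716228 + (1-p)*2.734879] = 13.532403
  V(1,1) = exp(-r*dt) * [p*2.734879 + (1-p)*0.000000] = 1.347383
  V(0,0) = exp(-r*dt) * [p*13.532403 + (1-p)*1.347383] = 7.334793

Answer: Price = V(0,0) = 7.3348


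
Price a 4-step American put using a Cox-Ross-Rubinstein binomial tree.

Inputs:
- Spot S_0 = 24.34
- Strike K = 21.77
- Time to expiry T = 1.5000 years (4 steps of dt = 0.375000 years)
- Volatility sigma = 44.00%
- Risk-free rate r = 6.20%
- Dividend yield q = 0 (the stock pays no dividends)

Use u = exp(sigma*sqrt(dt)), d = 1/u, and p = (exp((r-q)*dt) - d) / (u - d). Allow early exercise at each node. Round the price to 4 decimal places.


dt = T/N = 0.375000
u = exp(sigma*sqrt(dt)) = 1.309236; d = 1/u = 0.763804
p = (exp((r-q)*dt) - d) / (u - d) = 0.476170
Discount per step: exp(-r*dt) = 0.977018
Stock lattice S(k, i) with i counting down-moves:
  k=0: S(0,0) = 24.3400
  k=1: S(1,0) = 31.8668; S(1,1) = 18.5910
  k=2: S(2,0) = 41.7212; S(2,1) = 24.3400; S(2,2) = 14.1999
  k=3: S(3,0) = 54.6229; S(3,1) = 31.8668; S(3,2) = 18.5910; S(3,3) = 10.8459
  k=4: S(4,0) = 71.5142; S(4,1) = 41.7212; S(4,2) = 24.3400; S(4,3) = 14.1999; S(4,4) = 8.2842
Terminal payoffs V(N, i) = max(K - S_T, 0):
  V(4,0) = 0.000000; V(4,1) = 0.000000; V(4,2) = 0.000000; V(4,3) = 7.570122; V(4,4) = 13.485837
Backward induction: V(k, i) = exp(-r*dt) * [p * V(k+1, i) + (1-p) * V(k+1, i+1)]; then take max(V_cont, immediate exercise) for American.
  V(3,0) = exp(-r*dt) * [p*0.000000 + (1-p)*0.000000] = 0.000000; exercise = 0.000000; V(3,0) = max -> 0.000000
  V(3,1) = exp(-r*dt) * [p*0.000000 + (1-p)*0.000000] = 0.000000; exercise = 0.000000; V(3,1) = max -> 0.000000
  V(3,2) = exp(-r*dt) * [p*0.000000 + (1-p)*7.570122] = 3.874325; exercise = 3.179007; V(3,2) = max -> 3.874325
  V(3,3) = exp(-r*dt) * [p*7.570122 + (1-p)*13.485837] = 10.423761; exercise = 10.924075; V(3,3) = max -> 10.924075
  V(2,0) = exp(-r*dt) * [p*0.000000 + (1-p)*0.000000] = 0.000000; exercise = 0.000000; V(2,0) = max -> 0.000000
  V(2,1) = exp(-r*dt) * [p*0.000000 + (1-p)*3.874325] = 1.982847; exercise = 0.000000; V(2,1) = max -> 1.982847
  V(2,2) = exp(-r*dt) * [p*3.874325 + (1-p)*10.924075] = 7.393289; exercise = 7.570122; V(2,2) = max -> 7.570122
  V(1,0) = exp(-r*dt) * [p*0.000000 + (1-p)*1.982847] = 1.014805; exercise = 0.000000; V(1,0) = max -> 1.014805
  V(1,1) = exp(-r*dt) * [p*1.982847 + (1-p)*7.570122] = 4.796799; exercise = 3.179007; V(1,1) = max -> 4.796799
  V(0,0) = exp(-r*dt) * [p*1.014805 + (1-p)*4.796799] = 2.927076; exercise = 0.000000; V(0,0) = max -> 2.927076

Answer: Price = V(0,0) = 2.9271


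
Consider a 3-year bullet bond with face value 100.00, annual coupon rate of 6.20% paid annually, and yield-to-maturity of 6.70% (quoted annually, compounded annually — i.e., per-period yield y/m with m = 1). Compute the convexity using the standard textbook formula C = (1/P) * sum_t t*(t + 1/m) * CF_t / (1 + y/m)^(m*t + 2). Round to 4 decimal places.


Answer: Convexity = 9.7322

Derivation:
Coupon per period c = face * coupon_rate / m = 6.200000
Periods per year m = 1; per-period yield y/m = 0.067000
Number of cashflows N = 3
Cashflows (t years, CF_t, discount factor 1/(1+y/m)^(m*t), PV):
  t = 1.0000: CF_t = 6.200000, DF = 0.937207, PV = 5.810684
  t = 2.0000: CF_t = 6.200000, DF = 0.878357, PV = 5.445815
  t = 3.0000: CF_t = 106.200000, DF = 0.823203, PV = 87.424118
Price P = sum_t PV_t = 98.680617
Convexity numerator sum_t t*(t + 1/m) * CF_t / (1+y/m)^(m*t + 2):
  t = 1.0000: term = 10.207712
  t = 2.0000: term = 28.700222
  t = 3.0000: term = 921.475230
Convexity = (1/P) * sum = 960.383165 / 98.680617 = 9.732237


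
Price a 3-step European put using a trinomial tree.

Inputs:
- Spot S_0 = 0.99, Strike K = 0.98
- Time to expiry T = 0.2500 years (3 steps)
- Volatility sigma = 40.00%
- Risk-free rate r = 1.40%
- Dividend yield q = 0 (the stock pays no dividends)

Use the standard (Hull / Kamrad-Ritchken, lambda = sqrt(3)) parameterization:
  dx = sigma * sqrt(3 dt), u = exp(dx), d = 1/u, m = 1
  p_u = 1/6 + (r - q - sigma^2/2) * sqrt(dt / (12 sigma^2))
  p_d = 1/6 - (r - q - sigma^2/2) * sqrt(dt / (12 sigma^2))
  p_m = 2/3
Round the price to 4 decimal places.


dt = T/N = 0.083333; dx = sigma*sqrt(3*dt) = 0.200000
u = exp(dx) = 1.221403; d = 1/u = 0.818731
p_u = 0.152917, p_m = 0.666667, p_d = 0.180417
Discount per step: exp(-r*dt) = 0.998834
Stock lattice S(k, j) with j the centered position index:
  k=0: S(0,+0) = 0.9900
  k=1: S(1,-1) = 0.8105; S(1,+0) = 0.9900; S(1,+1) = 1.2092
  k=2: S(2,-2) = 0.6636; S(2,-1) = 0.8105; S(2,+0) = 0.9900; S(2,+1) = 1.2092; S(2,+2) = 1.4769
  k=3: S(3,-3) = 0.5433; S(3,-2) = 0.6636; S(3,-1) = 0.8105; S(3,+0) = 0.9900; S(3,+1) = 1.2092; S(3,+2) = 1.4769; S(3,+3) = 1.8039
Terminal payoffs V(N, j) = max(K - S_T, 0):
  V(3,-3) = 0.436676; V(3,-2) = 0.316383; V(3,-1) = 0.169457; V(3,+0) = 0.000000; V(3,+1) = 0.000000; V(3,+2) = 0.000000; V(3,+3) = 0.000000
Backward induction: V(k, j) = exp(-r*dt) * [p_u * V(k+1, j+1) + p_m * V(k+1, j) + p_d * V(k+1, j-1)]
  V(2,-2) = exp(-r*dt) * [p_u*0.169457 + p_m*0.316383 + p_d*0.436676] = 0.315251
  V(2,-1) = exp(-r*dt) * [p_u*0.000000 + p_m*0.169457 + p_d*0.316383] = 0.169854
  V(2,+0) = exp(-r*dt) * [p_u*0.000000 + p_m*0.000000 + p_d*0.169457] = 0.030537
  V(2,+1) = exp(-r*dt) * [p_u*0.000000 + p_m*0.000000 + p_d*0.000000] = 0.000000
  V(2,+2) = exp(-r*dt) * [p_u*0.000000 + p_m*0.000000 + p_d*0.000000] = 0.000000
  V(1,-1) = exp(-r*dt) * [p_u*0.030537 + p_m*0.169854 + p_d*0.315251] = 0.174578
  V(1,+0) = exp(-r*dt) * [p_u*0.000000 + p_m*0.030537 + p_d*0.169854] = 0.050943
  V(1,+1) = exp(-r*dt) * [p_u*0.000000 + p_m*0.000000 + p_d*0.030537] = 0.005503
  V(0,+0) = exp(-r*dt) * [p_u*0.005503 + p_m*0.050943 + p_d*0.174578] = 0.066223

Answer: Price = V(0,0) = 0.0662


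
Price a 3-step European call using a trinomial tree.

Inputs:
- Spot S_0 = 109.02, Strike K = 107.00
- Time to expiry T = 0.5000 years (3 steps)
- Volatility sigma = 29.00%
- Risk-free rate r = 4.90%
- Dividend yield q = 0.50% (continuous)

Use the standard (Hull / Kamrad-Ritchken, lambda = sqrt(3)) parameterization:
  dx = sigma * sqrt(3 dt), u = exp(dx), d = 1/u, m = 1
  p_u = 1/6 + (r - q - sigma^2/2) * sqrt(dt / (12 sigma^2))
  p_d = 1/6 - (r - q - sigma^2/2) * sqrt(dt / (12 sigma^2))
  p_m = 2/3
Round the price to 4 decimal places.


Answer: Price = V(0,0) = 10.5841

Derivation:
dt = T/N = 0.166667; dx = sigma*sqrt(3*dt) = 0.205061
u = exp(dx) = 1.227600; d = 1/u = 0.814598
p_u = 0.167459, p_m = 0.666667, p_d = 0.165874
Discount per step: exp(-r*dt) = 0.991867
Stock lattice S(k, j) with j the centered position index:
  k=0: S(0,+0) = 109.0200
  k=1: S(1,-1) = 88.8074; S(1,+0) = 109.0200; S(1,+1) = 133.8329
  k=2: S(2,-2) = 72.3423; S(2,-1) = 88.8074; S(2,+0) = 109.0200; S(2,+1) = 133.8329; S(2,+2) = 164.2933
  k=3: S(3,-3) = 58.9299; S(3,-2) = 72.3423; S(3,-1) = 88.8074; S(3,+0) = 109.0200; S(3,+1) = 133.8329; S(3,+2) = 164.2933; S(3,+3) = 201.6864
Terminal payoffs V(N, j) = max(S_T - K, 0):
  V(3,-3) = 0.000000; V(3,-2) = 0.000000; V(3,-1) = 0.000000; V(3,+0) = 2.020000; V(3,+1) = 26.832942; V(3,+2) = 57.293307; V(3,+3) = 94.686447
Backward induction: V(k, j) = exp(-r*dt) * [p_u * V(k+1, j+1) + p_m * V(k+1, j) + p_d * V(k+1, j-1)]
  V(2,-2) = exp(-r*dt) * [p_u*0.000000 + p_m*0.000000 + p_d*0.000000] = 0.000000
  V(2,-1) = exp(-r*dt) * [p_u*2.020000 + p_m*0.000000 + p_d*0.000000] = 0.335516
  V(2,+0) = exp(-r*dt) * [p_u*26.832942 + p_m*2.020000 + p_d*0.000000] = 5.792587
  V(2,+1) = exp(-r*dt) * [p_u*57.293307 + p_m*26.832942 + p_d*2.020000] = 27.591725
  V(2,+2) = exp(-r*dt) * [p_u*94.686447 + p_m*57.293307 + p_d*26.832942] = 58.026714
  V(1,-1) = exp(-r*dt) * [p_u*5.792587 + p_m*0.335516 + p_d*0.000000] = 1.183990
  V(1,+0) = exp(-r*dt) * [p_u*27.591725 + p_m*5.792587 + p_d*0.335516] = 8.468422
  V(1,+1) = exp(-r*dt) * [p_u*58.026714 + p_m*27.591725 + p_d*5.792587] = 28.835968
  V(0,+0) = exp(-r*dt) * [p_u*28.835968 + p_m*8.468422 + p_d*1.183990] = 10.584064


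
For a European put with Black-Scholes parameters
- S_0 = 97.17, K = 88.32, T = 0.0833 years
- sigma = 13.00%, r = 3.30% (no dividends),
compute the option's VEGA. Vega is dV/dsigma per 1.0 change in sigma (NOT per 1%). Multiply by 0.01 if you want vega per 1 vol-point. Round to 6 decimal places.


d1 = 2.6371944431; d2 = 2.5996741819
phi(d1) = 0.0123224091; exp(-qT) = 1.0000000000; exp(-rT) = 0.9972548748
Vega = S * exp(-qT) * phi(d1) * sqrt(T) = 97.1700 * 1.0000000000 * 0.0123224091 * 0.2886173938 = 0.345581

Answer: Vega = 0.345581


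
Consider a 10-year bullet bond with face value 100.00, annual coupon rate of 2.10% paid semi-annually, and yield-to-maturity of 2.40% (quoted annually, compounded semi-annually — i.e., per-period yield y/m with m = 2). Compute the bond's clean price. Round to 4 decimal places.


Answer: Price = 97.3469

Derivation:
Coupon per period c = face * coupon_rate / m = 1.050000
Periods per year m = 2; per-period yield y/m = 0.012000
Number of cashflows N = 20
Cashflows (t years, CF_t, discount factor 1/(1+y/m)^(m*t), PV):
  t = 0.5000: CF_t = 1.050000, DF = 0.988142, PV = 1.037549
  t = 1.0000: CF_t = 1.050000, DF = 0.976425, PV = 1.025246
  t = 1.5000: CF_t = 1.050000, DF = 0.964847, PV = 1.013089
  t = 2.0000: CF_t = 1.050000, DF = 0.953406, PV = 1.001076
  t = 2.5000: CF_t = 1.050000, DF = 0.942101, PV = 0.989206
  t = 3.0000: CF_t = 1.050000, DF = 0.930930, PV = 0.977476
  t = 3.5000: CF_t = 1.050000, DF = 0.919891, PV = 0.965886
  t = 4.0000: CF_t = 1.050000, DF = 0.908983, PV = 0.954432
  t = 4.5000: CF_t = 1.050000, DF = 0.898205, PV = 0.943115
  t = 5.0000: CF_t = 1.050000, DF = 0.887554, PV = 0.931932
  t = 5.5000: CF_t = 1.050000, DF = 0.877030, PV = 0.920881
  t = 6.0000: CF_t = 1.050000, DF = 0.866630, PV = 0.909962
  t = 6.5000: CF_t = 1.050000, DF = 0.856354, PV = 0.899172
  t = 7.0000: CF_t = 1.050000, DF = 0.846200, PV = 0.888510
  t = 7.5000: CF_t = 1.050000, DF = 0.836166, PV = 0.877974
  t = 8.0000: CF_t = 1.050000, DF = 0.826251, PV = 0.867563
  t = 8.5000: CF_t = 1.050000, DF = 0.816453, PV = 0.857276
  t = 9.0000: CF_t = 1.050000, DF = 0.806772, PV = 0.847111
  t = 9.5000: CF_t = 1.050000, DF = 0.797205, PV = 0.837066
  t = 10.0000: CF_t = 101.050000, DF = 0.787752, PV = 79.602383
Price P = sum_t PV_t = 97.346905


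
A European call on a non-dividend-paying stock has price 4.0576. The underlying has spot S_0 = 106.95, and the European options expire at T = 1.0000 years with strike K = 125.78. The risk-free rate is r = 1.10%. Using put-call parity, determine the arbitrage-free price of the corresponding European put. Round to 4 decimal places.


Answer: Put price = 21.5116

Derivation:
Put-call parity: C - P = S_0 * exp(-qT) - K * exp(-rT).
S_0 * exp(-qT) = 106.9500 * 1.00000000 = 106.95000000
K * exp(-rT) = 125.7800 * 0.98906028 = 124.40400186
P = C - S*exp(-qT) + K*exp(-rT)
P = 4.0576 - 106.95000000 + 124.40400186 = 21.5116


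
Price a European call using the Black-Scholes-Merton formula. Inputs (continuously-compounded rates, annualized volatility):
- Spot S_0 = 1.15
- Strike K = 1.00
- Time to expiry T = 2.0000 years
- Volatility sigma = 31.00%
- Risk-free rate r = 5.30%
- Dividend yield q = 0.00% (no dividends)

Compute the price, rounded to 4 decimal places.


d1 = (ln(S/K) + (r - q + 0.5*sigma^2) * T) / (sigma * sqrt(T)) = 0.77978354
d2 = d1 - sigma * sqrt(T) = 0.34137734
exp(-rT) = 0.89942465; exp(-qT) = 1.00000000
C = S_0 * exp(-qT) * N(d1) - K * exp(-rT) * N(d2)
N(d1) = 0.78224085; N(d2) = 0.63359023
C = 1.1500 * 1.00000000 * 0.78224085 - 1.0000 * 0.89942465 * 0.63359023 = 0.3297

Answer: Price = 0.3297


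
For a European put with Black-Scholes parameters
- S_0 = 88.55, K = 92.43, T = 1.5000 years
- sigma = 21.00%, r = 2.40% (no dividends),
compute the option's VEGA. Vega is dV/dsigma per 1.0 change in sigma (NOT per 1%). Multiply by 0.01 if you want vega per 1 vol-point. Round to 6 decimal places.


Answer: Vega = 43.042006

Derivation:
d1 = 0.1018317543; d2 = -0.1553646687
phi(d1) = 0.3968791764; exp(-qT) = 1.0000000000; exp(-rT) = 0.9646402935
Vega = S * exp(-qT) * phi(d1) * sqrt(T) = 88.5500 * 1.0000000000 * 0.3968791764 * 1.2247448714 = 43.042006


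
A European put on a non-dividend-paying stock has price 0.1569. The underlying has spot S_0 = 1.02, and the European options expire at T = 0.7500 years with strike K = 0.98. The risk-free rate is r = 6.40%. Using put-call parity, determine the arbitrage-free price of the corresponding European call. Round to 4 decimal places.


Answer: Call price = 0.2428

Derivation:
Put-call parity: C - P = S_0 * exp(-qT) - K * exp(-rT).
S_0 * exp(-qT) = 1.0200 * 1.00000000 = 1.02000000
K * exp(-rT) = 0.9800 * 0.95313379 = 0.93407111
C = P + S*exp(-qT) - K*exp(-rT)
C = 0.1569 + 1.02000000 - 0.93407111 = 0.2428


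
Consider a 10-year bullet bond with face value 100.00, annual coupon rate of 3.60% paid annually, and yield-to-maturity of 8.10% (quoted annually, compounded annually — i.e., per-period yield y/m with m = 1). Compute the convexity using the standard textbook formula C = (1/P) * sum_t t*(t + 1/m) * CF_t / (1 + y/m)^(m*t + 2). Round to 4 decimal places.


Coupon per period c = face * coupon_rate / m = 3.600000
Periods per year m = 1; per-period yield y/m = 0.081000
Number of cashflows N = 10
Cashflows (t years, CF_t, discount factor 1/(1+y/m)^(m*t), PV):
  t = 1.0000: CF_t = 3.600000, DF = 0.925069, PV = 3.330250
  t = 2.0000: CF_t = 3.600000, DF = 0.855753, PV = 3.080712
  t = 3.0000: CF_t = 3.600000, DF = 0.791631, PV = 2.849872
  t = 4.0000: CF_t = 3.600000, DF = 0.732314, PV = 2.636330
  t = 5.0000: CF_t = 3.600000, DF = 0.677441, PV = 2.438788
  t = 6.0000: CF_t = 3.600000, DF = 0.626680, PV = 2.256048
  t = 7.0000: CF_t = 3.600000, DF = 0.579722, PV = 2.087001
  t = 8.0000: CF_t = 3.600000, DF = 0.536284, PV = 1.930621
  t = 9.0000: CF_t = 3.600000, DF = 0.496099, PV = 1.785958
  t = 10.0000: CF_t = 103.600000, DF = 0.458926, PV = 47.544777
Price P = sum_t PV_t = 69.940357
Convexity numerator sum_t t*(t + 1/m) * CF_t / (1+y/m)^(m*t + 2):
  t = 1.0000: term = 5.699745
  t = 2.0000: term = 15.817978
  t = 3.0000: term = 29.265455
  t = 4.0000: term = 45.120960
  t = 5.0000: term = 62.610028
  t = 6.0000: term = 81.086068
  t = 7.0000: term = 100.013651
  t = 8.0000: term = 118.953728
  t = 9.0000: term = 137.550564
  t = 10.0000: term = 4475.526296
Convexity = (1/P) * sum = 5071.644473 / 69.940357 = 72.513849

Answer: Convexity = 72.5138


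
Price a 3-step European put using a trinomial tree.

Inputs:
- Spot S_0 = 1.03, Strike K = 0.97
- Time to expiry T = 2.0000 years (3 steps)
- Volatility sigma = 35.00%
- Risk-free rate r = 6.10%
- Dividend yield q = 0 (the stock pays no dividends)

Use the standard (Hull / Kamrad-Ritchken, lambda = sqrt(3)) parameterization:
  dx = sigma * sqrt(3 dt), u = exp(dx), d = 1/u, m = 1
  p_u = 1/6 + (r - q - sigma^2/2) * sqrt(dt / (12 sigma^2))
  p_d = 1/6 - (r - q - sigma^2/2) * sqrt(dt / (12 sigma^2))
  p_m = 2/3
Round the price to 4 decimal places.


dt = T/N = 0.666667; dx = sigma*sqrt(3*dt) = 0.494975
u = exp(dx) = 1.640457; d = 1/u = 0.609586
p_u = 0.166498, p_m = 0.666667, p_d = 0.166835
Discount per step: exp(-r*dt) = 0.960149
Stock lattice S(k, j) with j the centered position index:
  k=0: S(0,+0) = 1.0300
  k=1: S(1,-1) = 0.6279; S(1,+0) = 1.0300; S(1,+1) = 1.6897
  k=2: S(2,-2) = 0.3827; S(2,-1) = 0.6279; S(2,+0) = 1.0300; S(2,+1) = 1.6897; S(2,+2) = 2.7718
  k=3: S(3,-3) = 0.2333; S(3,-2) = 0.3827; S(3,-1) = 0.6279; S(3,+0) = 1.0300; S(3,+1) = 1.6897; S(3,+2) = 2.7718; S(3,+3) = 4.5471
Terminal payoffs V(N, j) = max(K - S_T, 0):
  V(3,-3) = 0.736685; V(3,-2) = 0.587257; V(3,-1) = 0.342126; V(3,+0) = 0.000000; V(3,+1) = 0.000000; V(3,+2) = 0.000000; V(3,+3) = 0.000000
Backward induction: V(k, j) = exp(-r*dt) * [p_u * V(k+1, j+1) + p_m * V(k+1, j) + p_d * V(k+1, j-1)]
  V(2,-2) = exp(-r*dt) * [p_u*0.342126 + p_m*0.587257 + p_d*0.736685] = 0.548603
  V(2,-1) = exp(-r*dt) * [p_u*0.000000 + p_m*0.342126 + p_d*0.587257] = 0.313065
  V(2,+0) = exp(-r*dt) * [p_u*0.000000 + p_m*0.000000 + p_d*0.342126] = 0.054804
  V(2,+1) = exp(-r*dt) * [p_u*0.000000 + p_m*0.000000 + p_d*0.000000] = 0.000000
  V(2,+2) = exp(-r*dt) * [p_u*0.000000 + p_m*0.000000 + p_d*0.000000] = 0.000000
  V(1,-1) = exp(-r*dt) * [p_u*0.054804 + p_m*0.313065 + p_d*0.548603] = 0.297033
  V(1,+0) = exp(-r*dt) * [p_u*0.000000 + p_m*0.054804 + p_d*0.313065] = 0.085229
  V(1,+1) = exp(-r*dt) * [p_u*0.000000 + p_m*0.000000 + p_d*0.054804] = 0.008779
  V(0,+0) = exp(-r*dt) * [p_u*0.008779 + p_m*0.085229 + p_d*0.297033] = 0.103539

Answer: Price = V(0,0) = 0.1035


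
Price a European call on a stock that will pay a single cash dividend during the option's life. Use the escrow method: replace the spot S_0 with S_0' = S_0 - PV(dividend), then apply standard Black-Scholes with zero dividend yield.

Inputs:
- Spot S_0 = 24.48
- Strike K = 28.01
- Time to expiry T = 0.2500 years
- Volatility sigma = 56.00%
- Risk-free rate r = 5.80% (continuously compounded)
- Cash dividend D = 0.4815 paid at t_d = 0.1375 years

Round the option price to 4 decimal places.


Answer: Price = 1.4192

Derivation:
PV(D) = D * exp(-r * t_d) = 0.4815 * 0.99205672 = 0.47767531
S_0' = S_0 - PV(D) = 24.4800 - 0.47767531 = 24.00232469
d1 = (ln(S_0'/K) + (r + sigma^2/2)*T) / (sigma*sqrt(T)) = -0.35968179
d2 = d1 - sigma*sqrt(T) = -0.63968179
exp(-rT) = 0.98560462
N(d1) = 0.35954256; N(d2) = 0.26118975
C = S_0' * N(d1) - K * exp(-rT) * N(d2) = 24.00232469 * 0.35954256 - 28.0100 * 0.98560462 * 0.26118975 = 1.4192


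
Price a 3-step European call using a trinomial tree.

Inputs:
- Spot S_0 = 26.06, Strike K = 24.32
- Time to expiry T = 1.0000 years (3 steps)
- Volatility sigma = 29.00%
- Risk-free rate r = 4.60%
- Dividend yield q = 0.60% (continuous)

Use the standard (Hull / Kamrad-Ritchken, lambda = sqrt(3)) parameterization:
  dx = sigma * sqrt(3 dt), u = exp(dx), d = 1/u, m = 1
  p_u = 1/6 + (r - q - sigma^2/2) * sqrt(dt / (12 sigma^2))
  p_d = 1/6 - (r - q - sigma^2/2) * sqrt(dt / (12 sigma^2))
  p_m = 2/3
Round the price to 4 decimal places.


Answer: Price = V(0,0) = 4.3561

Derivation:
dt = T/N = 0.333333; dx = sigma*sqrt(3*dt) = 0.290000
u = exp(dx) = 1.336427; d = 1/u = 0.748264
p_u = 0.165489, p_m = 0.666667, p_d = 0.167845
Discount per step: exp(-r*dt) = 0.984784
Stock lattice S(k, j) with j the centered position index:
  k=0: S(0,+0) = 26.0600
  k=1: S(1,-1) = 19.4997; S(1,+0) = 26.0600; S(1,+1) = 34.8273
  k=2: S(2,-2) = 14.5910; S(2,-1) = 19.4997; S(2,+0) = 26.0600; S(2,+1) = 34.8273; S(2,+2) = 46.5442
  k=3: S(3,-3) = 10.9179; S(3,-2) = 14.5910; S(3,-1) = 19.4997; S(3,+0) = 26.0600; S(3,+1) = 34.8273; S(3,+2) = 46.5442; S(3,+3) = 62.2029
Terminal payoffs V(N, j) = max(S_T - K, 0):
  V(3,-3) = 0.000000; V(3,-2) = 0.000000; V(3,-1) = 0.000000; V(3,+0) = 1.740000; V(3,+1) = 10.507300; V(3,+2) = 22.224162; V(3,+3) = 37.882897
Backward induction: V(k, j) = exp(-r*dt) * [p_u * V(k+1, j+1) + p_m * V(k+1, j) + p_d * V(k+1, j-1)]
  V(2,-2) = exp(-r*dt) * [p_u*0.000000 + p_m*0.000000 + p_d*0.000000] = 0.000000
  V(2,-1) = exp(-r*dt) * [p_u*1.740000 + p_m*0.000000 + p_d*0.000000] = 0.283568
  V(2,+0) = exp(-r*dt) * [p_u*10.507300 + p_m*1.740000 + p_d*0.000000] = 2.854728
  V(2,+1) = exp(-r*dt) * [p_u*22.224162 + p_m*10.507300 + p_d*1.740000] = 10.807764
  V(2,+2) = exp(-r*dt) * [p_u*37.882897 + p_m*22.224162 + p_d*10.507300] = 22.501210
  V(1,-1) = exp(-r*dt) * [p_u*2.854728 + p_m*0.283568 + p_d*0.000000] = 0.651405
  V(1,+0) = exp(-r*dt) * [p_u*10.807764 + p_m*2.854728 + p_d*0.283568] = 3.682409
  V(1,+1) = exp(-r*dt) * [p_u*22.501210 + p_m*10.807764 + p_d*2.854728] = 11.234430
  V(0,+0) = exp(-r*dt) * [p_u*11.234430 + p_m*3.682409 + p_d*0.651405] = 4.356135


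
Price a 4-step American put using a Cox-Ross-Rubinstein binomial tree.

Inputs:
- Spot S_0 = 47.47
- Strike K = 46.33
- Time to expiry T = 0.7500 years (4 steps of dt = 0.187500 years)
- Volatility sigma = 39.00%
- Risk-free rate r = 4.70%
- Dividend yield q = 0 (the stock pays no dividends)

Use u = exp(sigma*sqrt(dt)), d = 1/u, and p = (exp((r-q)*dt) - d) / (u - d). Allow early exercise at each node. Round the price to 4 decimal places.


Answer: Price = V(0,0) = 4.8623

Derivation:
dt = T/N = 0.187500
u = exp(sigma*sqrt(dt)) = 1.183972; d = 1/u = 0.844615
p = (exp((r-q)*dt) - d) / (u - d) = 0.483964
Discount per step: exp(-r*dt) = 0.991226
Stock lattice S(k, i) with i counting down-moves:
  k=0: S(0,0) = 47.4700
  k=1: S(1,0) = 56.2032; S(1,1) = 40.0939
  k=2: S(2,0) = 66.5430; S(2,1) = 47.4700; S(2,2) = 33.8638
  k=3: S(3,0) = 78.7850; S(3,1) = 56.2032; S(3,2) = 40.0939; S(3,3) = 28.6019
  k=4: S(4,0) = 93.2793; S(4,1) = 66.5430; S(4,2) = 47.4700; S(4,3) = 33.8638; S(4,4) = 24.1576
Terminal payoffs V(N, i) = max(K - S_T, 0):
  V(4,0) = 0.000000; V(4,1) = 0.000000; V(4,2) = 0.000000; V(4,3) = 12.466152; V(4,4) = 22.172422
Backward induction: V(k, i) = exp(-r*dt) * [p * V(k+1, i) + (1-p) * V(k+1, i+1)]; then take max(V_cont, immediate exercise) for American.
  V(3,0) = exp(-r*dt) * [p*0.000000 + (1-p)*0.000000] = 0.000000; exercise = 0.000000; V(3,0) = max -> 0.000000
  V(3,1) = exp(-r*dt) * [p*0.000000 + (1-p)*0.000000] = 0.000000; exercise = 0.000000; V(3,1) = max -> 0.000000
  V(3,2) = exp(-r*dt) * [p*0.000000 + (1-p)*12.466152] = 6.376538; exercise = 6.236149; V(3,2) = max -> 6.376538
  V(3,3) = exp(-r*dt) * [p*12.466152 + (1-p)*22.172422] = 17.321613; exercise = 17.728102; V(3,3) = max -> 17.728102
  V(2,0) = exp(-r*dt) * [p*0.000000 + (1-p)*0.000000] = 0.000000; exercise = 0.000000; V(2,0) = max -> 0.000000
  V(2,1) = exp(-r*dt) * [p*0.000000 + (1-p)*6.376538] = 3.261651; exercise = 0.000000; V(2,1) = max -> 3.261651
  V(2,2) = exp(-r*dt) * [p*6.376538 + (1-p)*17.728102] = 12.127009; exercise = 12.466152; V(2,2) = max -> 12.466152
  V(1,0) = exp(-r*dt) * [p*0.000000 + (1-p)*3.261651] = 1.668361; exercise = 0.000000; V(1,0) = max -> 1.668361
  V(1,1) = exp(-r*dt) * [p*3.261651 + (1-p)*12.466152] = 7.941211; exercise = 6.236149; V(1,1) = max -> 7.941211
  V(0,0) = exp(-r*dt) * [p*1.668361 + (1-p)*7.941211] = 4.862337; exercise = 0.000000; V(0,0) = max -> 4.862337


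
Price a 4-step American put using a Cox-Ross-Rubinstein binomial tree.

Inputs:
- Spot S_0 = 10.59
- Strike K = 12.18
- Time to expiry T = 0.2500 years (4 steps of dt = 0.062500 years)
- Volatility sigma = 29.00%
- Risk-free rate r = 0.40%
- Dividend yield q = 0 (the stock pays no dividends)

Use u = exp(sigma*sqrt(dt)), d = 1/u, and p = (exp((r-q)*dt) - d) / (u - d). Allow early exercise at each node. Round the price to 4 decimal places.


Answer: Price = V(0,0) = 1.7026

Derivation:
dt = T/N = 0.062500
u = exp(sigma*sqrt(dt)) = 1.075193; d = 1/u = 0.930066
p = (exp((r-q)*dt) - d) / (u - d) = 0.483606
Discount per step: exp(-r*dt) = 0.999750
Stock lattice S(k, i) with i counting down-moves:
  k=0: S(0,0) = 10.5900
  k=1: S(1,0) = 11.3863; S(1,1) = 9.8494
  k=2: S(2,0) = 12.2425; S(2,1) = 10.5900; S(2,2) = 9.1606
  k=3: S(3,0) = 13.1630; S(3,1) = 11.3863; S(3,2) = 9.8494; S(3,3) = 8.5199
  k=4: S(4,0) = 14.1528; S(4,1) = 12.2425; S(4,2) = 10.5900; S(4,3) = 9.1606; S(4,4) = 7.9241
Terminal payoffs V(N, i) = max(K - S_T, 0):
  V(4,0) = 0.000000; V(4,1) = 0.000000; V(4,2) = 1.590000; V(4,3) = 3.019414; V(4,4) = 4.255889
Backward induction: V(k, i) = exp(-r*dt) * [p * V(k+1, i) + (1-p) * V(k+1, i+1)]; then take max(V_cont, immediate exercise) for American.
  V(3,0) = exp(-r*dt) * [p*0.000000 + (1-p)*0.000000] = 0.000000; exercise = 0.000000; V(3,0) = max -> 0.000000
  V(3,1) = exp(-r*dt) * [p*0.000000 + (1-p)*1.590000] = 0.820862; exercise = 0.793708; V(3,1) = max -> 0.820862
  V(3,2) = exp(-r*dt) * [p*1.590000 + (1-p)*3.019414] = 2.327559; exercise = 2.330604; V(3,2) = max -> 2.330604
  V(3,3) = exp(-r*dt) * [p*3.019414 + (1-p)*4.255889] = 3.657008; exercise = 3.660053; V(3,3) = max -> 3.660053
  V(2,0) = exp(-r*dt) * [p*0.000000 + (1-p)*0.820862] = 0.423782; exercise = 0.000000; V(2,0) = max -> 0.423782
  V(2,1) = exp(-r*dt) * [p*0.820862 + (1-p)*2.330604] = 1.600084; exercise = 1.590000; V(2,1) = max -> 1.600084
  V(2,2) = exp(-r*dt) * [p*2.330604 + (1-p)*3.660053] = 3.016369; exercise = 3.019414; V(2,2) = max -> 3.019414
  V(1,0) = exp(-r*dt) * [p*0.423782 + (1-p)*1.600084] = 1.030960; exercise = 0.793708; V(1,0) = max -> 1.030960
  V(1,1) = exp(-r*dt) * [p*1.600084 + (1-p)*3.019414] = 2.332434; exercise = 2.330604; V(1,1) = max -> 2.332434
  V(0,0) = exp(-r*dt) * [p*1.030960 + (1-p)*2.332434] = 1.702608; exercise = 1.590000; V(0,0) = max -> 1.702608


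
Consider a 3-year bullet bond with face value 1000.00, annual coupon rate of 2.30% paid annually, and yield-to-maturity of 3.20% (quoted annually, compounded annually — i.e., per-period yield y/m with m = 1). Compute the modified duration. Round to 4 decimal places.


Coupon per period c = face * coupon_rate / m = 23.000000
Periods per year m = 1; per-period yield y/m = 0.032000
Number of cashflows N = 3
Cashflows (t years, CF_t, discount factor 1/(1+y/m)^(m*t), PV):
  t = 1.0000: CF_t = 23.000000, DF = 0.968992, PV = 22.286822
  t = 2.0000: CF_t = 23.000000, DF = 0.938946, PV = 21.595757
  t = 3.0000: CF_t = 1023.000000, DF = 0.909831, PV = 930.757494
Price P = sum_t PV_t = 974.640074
First compute Macaulay numerator sum_t t * PV_t:
  t * PV_t at t = 1.0000: 22.286822
  t * PV_t at t = 2.0000: 43.191515
  t * PV_t at t = 3.0000: 2792.272483
Macaulay duration D = 2857.750820 / 974.640074 = 2.932109
Modified duration = D / (1 + y/m) = 2.932109 / (1 + 0.032000) = 2.841191

Answer: Modified duration = 2.8412
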